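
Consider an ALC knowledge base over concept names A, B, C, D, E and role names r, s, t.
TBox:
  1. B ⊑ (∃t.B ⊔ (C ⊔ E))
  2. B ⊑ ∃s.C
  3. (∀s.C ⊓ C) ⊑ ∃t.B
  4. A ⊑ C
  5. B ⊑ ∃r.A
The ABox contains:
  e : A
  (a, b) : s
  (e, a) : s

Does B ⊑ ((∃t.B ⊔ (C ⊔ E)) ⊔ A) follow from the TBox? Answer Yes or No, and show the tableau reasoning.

Yes

1. B ⊑ ((∃t.B ⊔ (C ⊔ E)) ⊔ A)  ⇔  (B ⊓ ((∀t.¬B ⊓ (¬C ⊓ ¬E)) ⊓ ¬A)) unsat w.r.t. T
   all branches close; clash {E, ¬E} at x₀
2. Hence B ⊑ ((∃t.B ⊔ (C ⊔ E)) ⊔ A): entailed.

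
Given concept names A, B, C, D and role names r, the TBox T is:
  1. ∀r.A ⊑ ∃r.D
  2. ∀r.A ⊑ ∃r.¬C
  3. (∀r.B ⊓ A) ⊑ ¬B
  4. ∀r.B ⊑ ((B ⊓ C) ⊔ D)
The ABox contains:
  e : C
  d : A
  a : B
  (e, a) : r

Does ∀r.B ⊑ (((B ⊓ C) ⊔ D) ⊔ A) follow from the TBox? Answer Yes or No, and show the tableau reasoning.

Yes

1. ∀r.B ⊑ (((B ⊓ C) ⊔ D) ⊔ A)  ⇔  (∀r.B ⊓ (((¬B ⊔ ¬C) ⊓ ¬D) ⊓ ¬A)) unsat w.r.t. T
   all branches close; clash {D, ¬D} at x₀
2. Hence ∀r.B ⊑ (((B ⊓ C) ⊔ D) ⊔ A): entailed.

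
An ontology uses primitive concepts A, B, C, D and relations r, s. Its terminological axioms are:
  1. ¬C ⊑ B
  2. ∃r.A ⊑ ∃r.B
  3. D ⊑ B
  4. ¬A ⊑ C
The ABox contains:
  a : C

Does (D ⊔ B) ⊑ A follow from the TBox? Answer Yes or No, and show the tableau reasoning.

1. (D ⊔ B) ⊑ A  ⇔  ((D ⊔ B) ⊓ ¬A) unsat w.r.t. T
   apply at x₀: ¬A⊑C
   open: L(x₀) ⊇ {B, C, D, ¬A, ∀r.¬A}
2. Hence (D ⊔ B) ⊑ A: not entailed.

No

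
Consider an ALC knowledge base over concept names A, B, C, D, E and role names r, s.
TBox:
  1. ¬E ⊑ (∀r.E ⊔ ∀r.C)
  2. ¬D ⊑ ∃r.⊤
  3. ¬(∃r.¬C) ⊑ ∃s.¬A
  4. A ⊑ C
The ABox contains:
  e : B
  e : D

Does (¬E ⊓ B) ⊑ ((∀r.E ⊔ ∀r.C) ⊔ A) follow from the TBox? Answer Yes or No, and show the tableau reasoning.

1. (¬E ⊓ B) ⊑ ((∀r.E ⊔ ∀r.C) ⊔ A)  ⇔  ((¬E ⊓ B) ⊓ ((∃r.¬E ⊓ ∃r.¬C) ⊓ ¬A)) unsat w.r.t. T
   all branches close; clash {C, ¬C} at an ∃-successor
2. Hence (¬E ⊓ B) ⊑ ((∀r.E ⊔ ∀r.C) ⊔ A): entailed.

Yes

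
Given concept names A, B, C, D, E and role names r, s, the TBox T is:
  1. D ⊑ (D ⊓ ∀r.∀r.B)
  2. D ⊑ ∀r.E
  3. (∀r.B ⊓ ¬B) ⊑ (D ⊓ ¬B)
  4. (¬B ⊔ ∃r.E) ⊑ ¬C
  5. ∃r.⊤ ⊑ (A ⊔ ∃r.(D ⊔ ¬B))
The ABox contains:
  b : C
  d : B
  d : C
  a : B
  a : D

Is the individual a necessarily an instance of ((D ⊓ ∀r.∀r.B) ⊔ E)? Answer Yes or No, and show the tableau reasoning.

1. a : ((D ⊓ ∀r.∀r.B) ⊔ E)?  L(a) = {B, D} ∪ {((¬D ⊔ ∃r.∃r.¬B) ⊓ ¬E)}
   clash {B, ¬B} at a — a ∈ ((D ⊓ ∀r.∀r.B) ⊔ E)
2. Hence a : ((D ⊓ ∀r.∀r.B) ⊔ E): entailed.

Yes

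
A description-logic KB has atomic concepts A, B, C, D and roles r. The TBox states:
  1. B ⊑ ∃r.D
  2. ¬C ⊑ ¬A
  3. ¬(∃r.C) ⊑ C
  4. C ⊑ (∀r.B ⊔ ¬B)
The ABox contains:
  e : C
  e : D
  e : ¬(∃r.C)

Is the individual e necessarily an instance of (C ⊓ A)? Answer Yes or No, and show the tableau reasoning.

No

1. e : (C ⊓ A)?  L(e) = {C, D, ¬(∃r.C)} ∪ {(¬C ⊔ ¬A)}
   apply at e: C⊑(∀r.B ⊔ ¬B)
   open: L(e) ⊇ {C, D, ¬A, ¬B, ∀r.¬C} — e ∉ (C ⊓ A) possible
2. Hence e : (C ⊓ A): not entailed.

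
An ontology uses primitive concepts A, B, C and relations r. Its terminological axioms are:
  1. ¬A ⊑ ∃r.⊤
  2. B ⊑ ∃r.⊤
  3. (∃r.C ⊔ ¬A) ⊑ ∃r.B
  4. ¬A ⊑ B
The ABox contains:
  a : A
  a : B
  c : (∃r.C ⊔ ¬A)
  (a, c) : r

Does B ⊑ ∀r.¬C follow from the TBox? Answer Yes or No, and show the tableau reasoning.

No

1. B ⊑ ∀r.¬C  ⇔  (B ⊓ ∃r.C) unsat w.r.t. T
   apply at x₀: B⊑∃r.⊤
   open: L(x₀) ⊇ {A, B, ∃r.B, ∃r.C, ∃r.⊤} (+ ∃-successors)
2. Hence B ⊑ ∀r.¬C: not entailed.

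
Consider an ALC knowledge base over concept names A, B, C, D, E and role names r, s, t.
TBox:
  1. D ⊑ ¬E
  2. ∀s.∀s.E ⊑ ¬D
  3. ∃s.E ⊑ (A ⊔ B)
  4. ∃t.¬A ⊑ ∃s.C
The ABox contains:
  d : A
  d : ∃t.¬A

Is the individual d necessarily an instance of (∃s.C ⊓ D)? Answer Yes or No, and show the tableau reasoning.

1. d : (∃s.C ⊓ D)?  L(d) = {A, ∃t.¬A} ∪ {(∀s.¬C ⊔ ¬D)}
   apply at d: ∃t.¬A⊑∃s.C
   open: L(d) ⊇ {A, ¬D, ∀s.¬E, ∃s.C, ∃t.¬A} (+ ∃-successors) — d ∉ (∃s.C ⊓ D) possible
2. Hence d : (∃s.C ⊓ D): not entailed.

No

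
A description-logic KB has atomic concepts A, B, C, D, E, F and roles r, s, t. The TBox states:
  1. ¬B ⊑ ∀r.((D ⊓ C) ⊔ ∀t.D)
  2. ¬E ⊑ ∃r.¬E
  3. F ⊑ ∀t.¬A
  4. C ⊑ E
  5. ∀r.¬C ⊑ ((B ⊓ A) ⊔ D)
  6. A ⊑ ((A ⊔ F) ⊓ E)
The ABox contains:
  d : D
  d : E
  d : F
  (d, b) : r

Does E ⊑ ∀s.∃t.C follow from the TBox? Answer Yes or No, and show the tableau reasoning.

No

1. E ⊑ ∀s.∃t.C  ⇔  (E ⊓ ∃s.∀t.¬C) unsat w.r.t. T
   open: L(x₀) ⊇ {B, E, ¬A, ¬F, ∃r.C, …} (+ ∃-successors)
2. Hence E ⊑ ∀s.∃t.C: not entailed.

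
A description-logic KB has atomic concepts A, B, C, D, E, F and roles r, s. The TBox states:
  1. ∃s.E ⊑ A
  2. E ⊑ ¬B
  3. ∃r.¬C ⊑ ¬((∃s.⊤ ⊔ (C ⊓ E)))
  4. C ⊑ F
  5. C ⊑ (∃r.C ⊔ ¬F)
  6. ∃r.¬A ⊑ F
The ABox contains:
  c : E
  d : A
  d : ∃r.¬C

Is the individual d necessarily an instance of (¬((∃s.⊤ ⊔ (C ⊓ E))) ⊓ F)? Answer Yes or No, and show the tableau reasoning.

1. d : (¬((∃s.⊤ ⊔ (C ⊓ E))) ⊓ F)?  L(d) = {A, ∃r.¬C} ∪ {((∃s.⊤ ⊔ (C ⊓ E)) ⊔ ¬F)}
   apply at d: ∃r.¬C⊑¬((∃s.⊤ ⊔ (C ⊓ E)))
   open: L(d) ⊇ {A, ¬C, ¬E, ¬F, ∀r.A, …} (+ ∃-successors) — d ∉ (¬((∃s.⊤ ⊔ (C ⊓ E))) ⊓ F) possible
2. Hence d : (¬((∃s.⊤ ⊔ (C ⊓ E))) ⊓ F): not entailed.

No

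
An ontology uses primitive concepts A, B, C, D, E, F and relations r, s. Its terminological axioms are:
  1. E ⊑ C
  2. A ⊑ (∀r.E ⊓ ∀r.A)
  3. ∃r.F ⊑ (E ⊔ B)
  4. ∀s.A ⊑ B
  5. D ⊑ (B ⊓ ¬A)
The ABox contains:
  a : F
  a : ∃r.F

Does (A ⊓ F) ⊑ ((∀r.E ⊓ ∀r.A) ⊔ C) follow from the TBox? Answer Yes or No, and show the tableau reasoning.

Yes

1. (A ⊓ F) ⊑ ((∀r.E ⊓ ∀r.A) ⊔ C)  ⇔  ((A ⊓ F) ⊓ ((∃r.¬E ⊔ ∃r.¬A) ⊓ ¬C)) unsat w.r.t. T
   all branches close; clash {C, ¬C} at x₀
2. Hence (A ⊓ F) ⊑ ((∀r.E ⊓ ∀r.A) ⊔ C): entailed.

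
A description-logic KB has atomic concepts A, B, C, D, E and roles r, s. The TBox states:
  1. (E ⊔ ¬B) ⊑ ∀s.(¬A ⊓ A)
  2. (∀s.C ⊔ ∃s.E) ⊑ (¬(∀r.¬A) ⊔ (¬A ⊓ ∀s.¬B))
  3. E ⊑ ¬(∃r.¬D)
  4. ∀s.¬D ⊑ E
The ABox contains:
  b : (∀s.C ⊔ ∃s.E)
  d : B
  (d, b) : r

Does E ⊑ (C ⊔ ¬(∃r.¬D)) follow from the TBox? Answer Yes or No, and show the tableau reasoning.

Yes

1. E ⊑ (C ⊔ ¬(∃r.¬D))  ⇔  (E ⊓ (¬C ⊓ ∃r.¬D)) unsat w.r.t. T
   all branches close; clash {D, ¬D} at an ∃-successor
2. Hence E ⊑ (C ⊔ ¬(∃r.¬D)): entailed.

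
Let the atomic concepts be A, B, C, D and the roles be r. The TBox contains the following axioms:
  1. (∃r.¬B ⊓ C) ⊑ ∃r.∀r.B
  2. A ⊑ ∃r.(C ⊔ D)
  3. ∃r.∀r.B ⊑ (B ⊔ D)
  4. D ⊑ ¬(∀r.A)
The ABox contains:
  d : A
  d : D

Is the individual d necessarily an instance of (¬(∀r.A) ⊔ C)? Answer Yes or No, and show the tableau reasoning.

1. d : (¬(∀r.A) ⊔ C)?  L(d) = {A, D} ∪ {(∀r.A ⊓ ¬C)}
   clash {A, ¬A} at an ∃-successor — d ∈ (¬(∀r.A) ⊔ C)
2. Hence d : (¬(∀r.A) ⊔ C): entailed.

Yes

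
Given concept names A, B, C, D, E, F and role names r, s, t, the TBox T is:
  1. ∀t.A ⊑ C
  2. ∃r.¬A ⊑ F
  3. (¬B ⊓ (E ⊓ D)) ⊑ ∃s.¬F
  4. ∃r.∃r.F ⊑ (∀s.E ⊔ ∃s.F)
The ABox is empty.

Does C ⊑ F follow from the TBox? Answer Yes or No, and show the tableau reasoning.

No

1. C ⊑ F  ⇔  (C ⊓ ¬F) unsat w.r.t. T
   open: L(x₀) ⊇ {B, C, ¬F, ∀r.A, ∀r.∀r.¬F}
2. Hence C ⊑ F: not entailed.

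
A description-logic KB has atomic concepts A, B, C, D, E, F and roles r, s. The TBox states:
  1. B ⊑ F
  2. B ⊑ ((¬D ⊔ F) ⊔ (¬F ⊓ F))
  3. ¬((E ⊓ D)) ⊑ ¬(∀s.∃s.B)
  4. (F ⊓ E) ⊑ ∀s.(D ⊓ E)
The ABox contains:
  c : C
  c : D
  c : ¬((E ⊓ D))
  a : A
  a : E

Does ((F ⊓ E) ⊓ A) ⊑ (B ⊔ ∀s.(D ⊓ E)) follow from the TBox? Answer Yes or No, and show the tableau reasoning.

Yes

1. ((F ⊓ E) ⊓ A) ⊑ (B ⊔ ∀s.(D ⊓ E))  ⇔  (((F ⊓ E) ⊓ A) ⊓ (¬B ⊓ ∃s.(¬D ⊔ ¬E))) unsat w.r.t. T
   all branches close; clash {E, ¬E} at an ∃-successor
2. Hence ((F ⊓ E) ⊓ A) ⊑ (B ⊔ ∀s.(D ⊓ E)): entailed.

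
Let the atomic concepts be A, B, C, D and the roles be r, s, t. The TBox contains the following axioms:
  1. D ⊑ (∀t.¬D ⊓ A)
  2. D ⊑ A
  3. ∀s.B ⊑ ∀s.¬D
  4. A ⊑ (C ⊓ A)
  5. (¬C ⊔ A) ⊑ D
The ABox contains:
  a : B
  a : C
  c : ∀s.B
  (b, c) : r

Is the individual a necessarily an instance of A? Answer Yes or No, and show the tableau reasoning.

No

1. a : A?  L(a) = {B, C} ∪ {¬A}
   open: L(a) ⊇ {B, C, ¬A, ¬D, ∃s.¬B} (+ ∃-successors) — a ∉ A possible
2. Hence a : A: not entailed.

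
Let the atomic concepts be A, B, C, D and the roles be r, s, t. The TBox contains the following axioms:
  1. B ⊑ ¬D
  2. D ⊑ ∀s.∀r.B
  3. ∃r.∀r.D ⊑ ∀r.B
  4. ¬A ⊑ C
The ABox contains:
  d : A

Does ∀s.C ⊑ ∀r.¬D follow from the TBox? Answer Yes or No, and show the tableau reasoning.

1. ∀s.C ⊑ ∀r.¬D  ⇔  (∀s.C ⊓ ∃r.D) unsat w.r.t. T
   open: L(x₀) ⊇ {A, ¬B, ¬D, ∀r.∃r.¬D, ∀s.C, …} (+ ∃-successors)
2. Hence ∀s.C ⊑ ∀r.¬D: not entailed.

No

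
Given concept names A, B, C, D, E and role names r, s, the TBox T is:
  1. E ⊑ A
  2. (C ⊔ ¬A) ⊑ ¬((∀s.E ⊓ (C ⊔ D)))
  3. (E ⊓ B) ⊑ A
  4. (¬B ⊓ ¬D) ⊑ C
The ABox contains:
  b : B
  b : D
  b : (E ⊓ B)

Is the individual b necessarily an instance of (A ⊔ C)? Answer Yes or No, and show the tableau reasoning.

Yes

1. b : (A ⊔ C)?  L(b) = {B, D, (E ⊓ B)} ∪ {(¬A ⊓ ¬C)}
   clash {C, ¬C} at b — b ∈ (A ⊔ C)
2. Hence b : (A ⊔ C): entailed.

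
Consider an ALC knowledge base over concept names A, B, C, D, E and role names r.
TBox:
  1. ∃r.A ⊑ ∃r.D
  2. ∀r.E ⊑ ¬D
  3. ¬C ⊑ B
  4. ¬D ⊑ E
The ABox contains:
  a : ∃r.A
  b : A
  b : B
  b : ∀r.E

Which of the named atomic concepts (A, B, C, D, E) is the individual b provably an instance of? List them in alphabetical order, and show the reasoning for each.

{A, B, E}

1. b : A?  L(b) = {A, B, ∀r.E} ∪ {¬A}
   clash {A, ¬A} at b — b ∈ A
2. b : B?  L(b) = {A, B, ∀r.E} ∪ {¬B}
   clash {B, ¬B} at b — b ∈ B
3. b : C?  L(b) = {A, B, ∀r.E} ∪ {¬C}
   apply at b: ∀r.E⊑¬D
   open: L(b) ⊇ {A, B, E, ¬C, ¬D, …} — b ∉ C possible
4. b : D?  L(b) = {A, B, ∀r.E} ∪ {¬D}
   apply at b: ¬D⊑E
   open: L(b) ⊇ {A, B, E, ¬D, ∀r.E, …} — b ∉ D possible
5. b : E?  L(b) = {A, B, ∀r.E} ∪ {¬E}
   clash {E, ¬E} at b — b ∈ E
6. Entailed for b: {A, B, E}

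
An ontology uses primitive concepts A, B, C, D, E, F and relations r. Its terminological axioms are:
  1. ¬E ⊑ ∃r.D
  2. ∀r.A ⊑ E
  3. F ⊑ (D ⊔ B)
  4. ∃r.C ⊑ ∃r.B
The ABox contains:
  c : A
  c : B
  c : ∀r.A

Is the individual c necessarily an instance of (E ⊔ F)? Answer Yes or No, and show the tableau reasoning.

Yes

1. c : (E ⊔ F)?  L(c) = {A, B, ∀r.A} ∪ {(¬E ⊓ ¬F)}
   clash {E, ¬E} at c — c ∈ (E ⊔ F)
2. Hence c : (E ⊔ F): entailed.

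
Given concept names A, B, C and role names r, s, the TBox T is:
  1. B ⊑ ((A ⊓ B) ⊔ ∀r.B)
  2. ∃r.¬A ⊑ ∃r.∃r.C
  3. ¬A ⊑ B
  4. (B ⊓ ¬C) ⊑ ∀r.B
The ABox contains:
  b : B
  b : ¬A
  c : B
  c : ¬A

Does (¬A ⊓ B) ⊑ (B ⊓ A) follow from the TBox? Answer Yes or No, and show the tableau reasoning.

1. (¬A ⊓ B) ⊑ (B ⊓ A)  ⇔  ((¬A ⊓ B) ⊓ (¬B ⊔ ¬A)) unsat w.r.t. T
   apply at x₀: B⊑((A ⊓ B) ⊔ ∀r.B)
   open: L(x₀) ⊇ {B, C, ¬A, ∀r.A, ∀r.B}
2. Hence (¬A ⊓ B) ⊑ (B ⊓ A): not entailed.

No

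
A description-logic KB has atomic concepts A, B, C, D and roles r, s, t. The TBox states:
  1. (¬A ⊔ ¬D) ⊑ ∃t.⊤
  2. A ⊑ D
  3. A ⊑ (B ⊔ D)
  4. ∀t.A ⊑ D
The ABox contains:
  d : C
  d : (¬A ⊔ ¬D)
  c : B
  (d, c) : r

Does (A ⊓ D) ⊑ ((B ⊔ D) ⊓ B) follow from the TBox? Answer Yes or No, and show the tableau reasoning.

1. (A ⊓ D) ⊑ ((B ⊔ D) ⊓ B)  ⇔  ((A ⊓ D) ⊓ ((¬B ⊓ ¬D) ⊔ ¬B)) unsat w.r.t. T
   apply at x₀: A⊑(B ⊔ D)
   open: L(x₀) ⊇ {A, D, ¬B}
2. Hence (A ⊓ D) ⊑ ((B ⊔ D) ⊓ B): not entailed.

No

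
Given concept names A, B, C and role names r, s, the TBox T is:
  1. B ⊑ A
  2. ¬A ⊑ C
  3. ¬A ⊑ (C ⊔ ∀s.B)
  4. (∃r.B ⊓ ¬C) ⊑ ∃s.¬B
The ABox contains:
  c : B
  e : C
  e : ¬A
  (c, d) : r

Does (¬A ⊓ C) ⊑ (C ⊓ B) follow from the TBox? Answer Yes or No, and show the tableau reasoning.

No

1. (¬A ⊓ C) ⊑ (C ⊓ B)  ⇔  ((¬A ⊓ C) ⊓ (¬C ⊔ ¬B)) unsat w.r.t. T
   apply at x₀: ¬A⊑(C ⊔ ∀s.B)
   open: L(x₀) ⊇ {C, ¬A, ¬B}
2. Hence (¬A ⊓ C) ⊑ (C ⊓ B): not entailed.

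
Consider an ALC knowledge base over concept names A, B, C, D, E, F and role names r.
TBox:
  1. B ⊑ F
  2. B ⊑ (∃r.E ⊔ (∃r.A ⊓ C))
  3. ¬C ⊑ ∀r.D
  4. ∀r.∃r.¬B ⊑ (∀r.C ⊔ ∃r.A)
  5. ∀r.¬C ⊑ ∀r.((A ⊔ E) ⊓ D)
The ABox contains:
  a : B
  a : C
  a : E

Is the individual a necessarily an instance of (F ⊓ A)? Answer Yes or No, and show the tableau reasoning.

1. a : (F ⊓ A)?  L(a) = {B, C, E} ∪ {(¬F ⊔ ¬A)}
   apply at a: B⊑F; B⊑(∃r.E ⊔ (∃r.A ⊓ C))
   open: L(a) ⊇ {B, C, E, F, ¬A, …} (+ ∃-successors) — a ∉ (F ⊓ A) possible
2. Hence a : (F ⊓ A): not entailed.

No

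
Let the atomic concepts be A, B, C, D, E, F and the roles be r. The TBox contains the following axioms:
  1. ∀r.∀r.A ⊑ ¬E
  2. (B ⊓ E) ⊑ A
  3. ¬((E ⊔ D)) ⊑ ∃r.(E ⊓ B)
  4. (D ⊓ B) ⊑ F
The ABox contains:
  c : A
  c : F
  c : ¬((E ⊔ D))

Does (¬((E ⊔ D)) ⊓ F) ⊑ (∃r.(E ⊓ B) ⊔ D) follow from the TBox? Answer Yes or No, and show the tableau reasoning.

Yes

1. (¬((E ⊔ D)) ⊓ F) ⊑ (∃r.(E ⊓ B) ⊔ D)  ⇔  (((¬E ⊓ ¬D) ⊓ F) ⊓ (∀r.(¬E ⊔ ¬B) ⊓ ¬D)) unsat w.r.t. T
   all branches close; clash {B, ¬B} at an ∃-successor
2. Hence (¬((E ⊔ D)) ⊓ F) ⊑ (∃r.(E ⊓ B) ⊔ D): entailed.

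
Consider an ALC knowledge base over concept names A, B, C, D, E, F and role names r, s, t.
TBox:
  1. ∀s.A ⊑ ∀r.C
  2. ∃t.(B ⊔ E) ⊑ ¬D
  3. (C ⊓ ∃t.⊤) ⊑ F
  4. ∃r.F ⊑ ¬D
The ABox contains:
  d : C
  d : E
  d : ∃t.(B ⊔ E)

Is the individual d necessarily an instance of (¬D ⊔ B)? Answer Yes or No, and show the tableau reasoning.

1. d : (¬D ⊔ B)?  L(d) = {C, E, ∃t.(B ⊔ E)} ∪ {(D ⊓ ¬B)}
   clash {D, ¬D} at d — d ∈ (¬D ⊔ B)
2. Hence d : (¬D ⊔ B): entailed.

Yes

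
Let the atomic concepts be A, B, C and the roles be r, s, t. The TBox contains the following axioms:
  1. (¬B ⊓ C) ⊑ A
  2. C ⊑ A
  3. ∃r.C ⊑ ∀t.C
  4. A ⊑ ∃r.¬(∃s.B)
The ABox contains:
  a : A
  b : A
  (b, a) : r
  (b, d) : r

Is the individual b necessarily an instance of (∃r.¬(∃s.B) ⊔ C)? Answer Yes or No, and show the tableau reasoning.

1. b : (∃r.¬(∃s.B) ⊔ C)?  L(b) = {A} ∪ {(∀r.∃s.B ⊓ ¬C)}
   clash {B, ¬B} at an ∃-successor — b ∈ (∃r.¬(∃s.B) ⊔ C)
2. Hence b : (∃r.¬(∃s.B) ⊔ C): entailed.

Yes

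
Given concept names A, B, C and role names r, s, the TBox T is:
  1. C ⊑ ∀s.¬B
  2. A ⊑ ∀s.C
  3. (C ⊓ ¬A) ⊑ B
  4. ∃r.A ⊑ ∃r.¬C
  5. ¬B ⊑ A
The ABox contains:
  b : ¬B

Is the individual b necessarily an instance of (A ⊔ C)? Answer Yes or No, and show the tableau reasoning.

1. b : (A ⊔ C)?  L(b) = {¬B} ∪ {(¬A ⊓ ¬C)}
   clash {A, ¬A} at b — b ∈ (A ⊔ C)
2. Hence b : (A ⊔ C): entailed.

Yes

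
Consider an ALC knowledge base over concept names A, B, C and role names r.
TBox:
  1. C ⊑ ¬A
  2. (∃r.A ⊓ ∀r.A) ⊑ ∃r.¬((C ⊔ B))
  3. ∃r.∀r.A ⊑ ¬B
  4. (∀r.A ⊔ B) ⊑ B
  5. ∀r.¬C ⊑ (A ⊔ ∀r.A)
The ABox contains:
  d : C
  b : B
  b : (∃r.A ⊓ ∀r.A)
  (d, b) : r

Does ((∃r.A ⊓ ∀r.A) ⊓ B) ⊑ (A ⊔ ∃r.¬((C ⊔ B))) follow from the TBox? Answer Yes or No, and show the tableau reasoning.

Yes

1. ((∃r.A ⊓ ∀r.A) ⊓ B) ⊑ (A ⊔ ∃r.¬((C ⊔ B)))  ⇔  (((∃r.A ⊓ ∀r.A) ⊓ B) ⊓ (¬A ⊓ ∀r.(C ⊔ B))) unsat w.r.t. T
   all branches close; clash {B, ¬B} at x₀
2. Hence ((∃r.A ⊓ ∀r.A) ⊓ B) ⊑ (A ⊔ ∃r.¬((C ⊔ B))): entailed.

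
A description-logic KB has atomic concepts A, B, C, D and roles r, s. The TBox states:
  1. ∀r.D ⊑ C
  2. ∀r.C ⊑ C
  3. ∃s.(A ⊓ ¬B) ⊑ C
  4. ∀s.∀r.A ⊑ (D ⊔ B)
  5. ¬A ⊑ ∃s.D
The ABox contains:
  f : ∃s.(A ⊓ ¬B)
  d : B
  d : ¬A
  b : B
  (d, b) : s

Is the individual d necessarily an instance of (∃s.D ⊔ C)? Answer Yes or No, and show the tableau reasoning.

Yes

1. d : (∃s.D ⊔ C)?  L(d) = {B, ¬A} ∪ {(∀s.¬D ⊓ ¬C)}
   clash {C, ¬C} at d — d ∈ (∃s.D ⊔ C)
2. Hence d : (∃s.D ⊔ C): entailed.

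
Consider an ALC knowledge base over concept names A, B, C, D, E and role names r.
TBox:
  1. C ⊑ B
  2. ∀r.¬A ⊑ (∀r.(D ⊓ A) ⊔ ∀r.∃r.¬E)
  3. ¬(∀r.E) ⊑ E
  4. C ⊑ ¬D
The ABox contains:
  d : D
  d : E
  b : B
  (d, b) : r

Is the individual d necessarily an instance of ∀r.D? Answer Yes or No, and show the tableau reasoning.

No

1. d : ∀r.D?  L(d) = {D, E} ∪ {∃r.¬D}
   open: L(d) ⊇ {D, E, ¬C, ∃r.A, ∃r.¬D} (+ ∃-successors) — d ∉ ∀r.D possible
2. Hence d : ∀r.D: not entailed.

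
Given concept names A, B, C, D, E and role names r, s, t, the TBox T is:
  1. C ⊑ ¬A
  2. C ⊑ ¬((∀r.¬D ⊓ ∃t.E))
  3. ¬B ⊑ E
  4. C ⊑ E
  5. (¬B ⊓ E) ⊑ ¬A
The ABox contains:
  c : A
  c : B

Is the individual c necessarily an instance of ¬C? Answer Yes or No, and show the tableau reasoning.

Yes

1. c : ¬C?  L(c) = {A, B} ∪ {C}
   clash {A, ¬A} at c — c ∈ ¬C
2. Hence c : ¬C: entailed.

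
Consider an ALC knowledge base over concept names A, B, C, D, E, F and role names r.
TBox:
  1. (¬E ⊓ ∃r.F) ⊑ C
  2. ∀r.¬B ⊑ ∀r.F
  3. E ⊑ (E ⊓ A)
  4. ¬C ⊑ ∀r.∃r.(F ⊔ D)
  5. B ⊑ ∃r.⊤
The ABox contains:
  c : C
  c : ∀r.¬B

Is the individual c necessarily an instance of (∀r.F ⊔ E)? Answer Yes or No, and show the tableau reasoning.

1. c : (∀r.F ⊔ E)?  L(c) = {C, ∀r.¬B} ∪ {(∃r.¬F ⊓ ¬E)}
   clash {F, ¬F} at an ∃-successor — c ∈ (∀r.F ⊔ E)
2. Hence c : (∀r.F ⊔ E): entailed.

Yes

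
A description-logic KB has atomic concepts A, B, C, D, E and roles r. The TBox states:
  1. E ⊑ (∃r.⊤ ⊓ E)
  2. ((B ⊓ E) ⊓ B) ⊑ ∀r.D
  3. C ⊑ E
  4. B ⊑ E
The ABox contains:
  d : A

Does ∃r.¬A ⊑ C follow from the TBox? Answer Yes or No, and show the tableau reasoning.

1. ∃r.¬A ⊑ C  ⇔  (∃r.¬A ⊓ ¬C) unsat w.r.t. T
   open: L(x₀) ⊇ {¬B, ¬C, ¬E, ∃r.¬A} (+ ∃-successors)
2. Hence ∃r.¬A ⊑ C: not entailed.

No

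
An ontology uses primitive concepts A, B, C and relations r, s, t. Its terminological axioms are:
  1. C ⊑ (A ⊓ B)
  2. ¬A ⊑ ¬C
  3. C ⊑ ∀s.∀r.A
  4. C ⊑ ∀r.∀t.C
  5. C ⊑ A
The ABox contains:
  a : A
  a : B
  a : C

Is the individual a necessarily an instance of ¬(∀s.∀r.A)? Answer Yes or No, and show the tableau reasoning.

No

1. a : ¬(∀s.∀r.A)?  L(a) = {A, B, C} ∪ {∀s.∀r.A}
   apply at a: C⊑(A ⊓ B); C⊑∀r.∀t.C
   open: L(a) ⊇ {A, B, C, ∀r.∀t.C, ∀s.∀r.A} — a ∉ ¬(∀s.∀r.A) possible
2. Hence a : ¬(∀s.∀r.A): not entailed.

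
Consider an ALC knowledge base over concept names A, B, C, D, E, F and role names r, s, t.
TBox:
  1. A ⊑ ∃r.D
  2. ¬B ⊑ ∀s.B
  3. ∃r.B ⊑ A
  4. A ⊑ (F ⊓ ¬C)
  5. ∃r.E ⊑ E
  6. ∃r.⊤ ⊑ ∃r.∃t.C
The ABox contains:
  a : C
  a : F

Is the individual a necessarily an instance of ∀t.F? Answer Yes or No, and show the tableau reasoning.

1. a : ∀t.F?  L(a) = {C, F} ∪ {∃t.¬F}
   open: L(a) ⊇ {B, C, F, ¬A, ∀r.¬B, …} (+ ∃-successors) — a ∉ ∀t.F possible
2. Hence a : ∀t.F: not entailed.

No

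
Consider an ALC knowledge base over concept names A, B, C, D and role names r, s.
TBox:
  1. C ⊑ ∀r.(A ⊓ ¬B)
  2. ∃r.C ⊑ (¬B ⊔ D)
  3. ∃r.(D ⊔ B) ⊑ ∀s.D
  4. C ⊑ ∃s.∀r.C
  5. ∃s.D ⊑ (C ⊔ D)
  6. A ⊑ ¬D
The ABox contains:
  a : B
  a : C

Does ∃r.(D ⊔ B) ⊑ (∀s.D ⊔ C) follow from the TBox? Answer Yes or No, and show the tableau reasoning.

Yes

1. ∃r.(D ⊔ B) ⊑ (∀s.D ⊔ C)  ⇔  (∃r.(D ⊔ B) ⊓ (∃s.¬D ⊓ ¬C)) unsat w.r.t. T
   all branches close; clash {D, ¬D} at x₀
2. Hence ∃r.(D ⊔ B) ⊑ (∀s.D ⊔ C): entailed.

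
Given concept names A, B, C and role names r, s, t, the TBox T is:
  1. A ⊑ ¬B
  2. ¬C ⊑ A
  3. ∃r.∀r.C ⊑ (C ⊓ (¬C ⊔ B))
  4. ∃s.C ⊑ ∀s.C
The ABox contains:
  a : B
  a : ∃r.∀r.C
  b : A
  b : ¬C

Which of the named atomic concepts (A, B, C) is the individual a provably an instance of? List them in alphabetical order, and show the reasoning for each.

1. a : A?  L(a) = {B, ∃r.∀r.C} ∪ {¬A}
   apply at a: ∃r.∀r.C⊑(C ⊓ (¬C ⊔ B))
   open: L(a) ⊇ {B, C, ¬A, ∀s.¬C, ∃r.∀r.C} (+ ∃-successors) — a ∉ A possible
2. a : B?  L(a) = {B, ∃r.∀r.C} ∪ {¬B}
   clash {B, ¬B} at a — a ∈ B
3. a : C?  L(a) = {B, ∃r.∀r.C} ∪ {¬C}
   clash {B, ¬B} at a — a ∈ C
4. Entailed for a: {B, C}

{B, C}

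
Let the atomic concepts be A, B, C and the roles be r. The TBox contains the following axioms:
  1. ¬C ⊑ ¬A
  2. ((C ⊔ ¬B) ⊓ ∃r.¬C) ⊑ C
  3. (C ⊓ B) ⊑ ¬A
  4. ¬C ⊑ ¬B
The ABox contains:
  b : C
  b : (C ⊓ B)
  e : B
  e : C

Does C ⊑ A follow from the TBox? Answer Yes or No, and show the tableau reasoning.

No

1. C ⊑ A  ⇔  (C ⊓ ¬A) unsat w.r.t. T
   open: L(x₀) ⊇ {C, ¬A}
2. Hence C ⊑ A: not entailed.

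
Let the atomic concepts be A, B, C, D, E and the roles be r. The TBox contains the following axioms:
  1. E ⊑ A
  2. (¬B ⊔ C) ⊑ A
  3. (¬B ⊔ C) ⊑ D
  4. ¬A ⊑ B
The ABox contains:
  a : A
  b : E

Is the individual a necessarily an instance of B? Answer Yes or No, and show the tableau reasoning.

1. a : B?  L(a) = {A} ∪ {¬B}
   open: L(a) ⊇ {A, D, ¬B} — a ∉ B possible
2. Hence a : B: not entailed.

No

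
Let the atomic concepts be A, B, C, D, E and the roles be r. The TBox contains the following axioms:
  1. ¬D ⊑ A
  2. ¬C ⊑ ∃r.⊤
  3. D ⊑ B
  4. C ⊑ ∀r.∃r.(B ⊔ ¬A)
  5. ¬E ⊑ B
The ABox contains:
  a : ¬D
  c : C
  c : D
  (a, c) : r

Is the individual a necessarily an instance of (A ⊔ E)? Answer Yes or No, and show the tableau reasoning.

Yes

1. a : (A ⊔ E)?  L(a) = {¬D} ∪ {(¬A ⊓ ¬E)}
   clash {A, ¬A} at a — a ∈ (A ⊔ E)
2. Hence a : (A ⊔ E): entailed.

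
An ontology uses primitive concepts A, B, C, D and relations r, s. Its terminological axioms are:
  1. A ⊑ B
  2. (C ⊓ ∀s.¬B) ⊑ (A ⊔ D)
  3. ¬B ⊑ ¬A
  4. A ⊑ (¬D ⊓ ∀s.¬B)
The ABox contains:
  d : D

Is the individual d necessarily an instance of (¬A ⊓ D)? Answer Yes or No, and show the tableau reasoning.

Yes

1. d : (¬A ⊓ D)?  L(d) = {D} ∪ {(A ⊔ ¬D)}
   clash {D, ¬D} at d — d ∈ (¬A ⊓ D)
2. Hence d : (¬A ⊓ D): entailed.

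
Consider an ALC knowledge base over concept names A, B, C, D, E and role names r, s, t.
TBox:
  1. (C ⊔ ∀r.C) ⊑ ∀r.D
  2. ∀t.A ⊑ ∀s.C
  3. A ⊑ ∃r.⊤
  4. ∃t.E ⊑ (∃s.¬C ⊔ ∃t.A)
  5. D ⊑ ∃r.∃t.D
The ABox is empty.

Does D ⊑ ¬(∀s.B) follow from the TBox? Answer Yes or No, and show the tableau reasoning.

1. D ⊑ ¬(∀s.B)  ⇔  (D ⊓ ∀s.B) unsat w.r.t. T
   apply at x₀: D⊑∃r.∃t.D
   open: L(x₀) ⊇ {D, ¬A, ¬C, ∀s.B, ∀t.¬E, …} (+ ∃-successors)
2. Hence D ⊑ ¬(∀s.B): not entailed.

No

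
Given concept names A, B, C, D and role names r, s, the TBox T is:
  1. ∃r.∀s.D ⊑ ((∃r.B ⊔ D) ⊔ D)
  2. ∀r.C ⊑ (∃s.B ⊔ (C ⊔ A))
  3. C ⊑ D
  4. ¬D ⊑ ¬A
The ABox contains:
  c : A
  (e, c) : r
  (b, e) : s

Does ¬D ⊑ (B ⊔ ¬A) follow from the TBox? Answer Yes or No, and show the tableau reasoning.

1. ¬D ⊑ (B ⊔ ¬A)  ⇔  (¬D ⊓ (¬B ⊓ A)) unsat w.r.t. T
   all branches close; clash {A, ¬A} at x₀
2. Hence ¬D ⊑ (B ⊔ ¬A): entailed.

Yes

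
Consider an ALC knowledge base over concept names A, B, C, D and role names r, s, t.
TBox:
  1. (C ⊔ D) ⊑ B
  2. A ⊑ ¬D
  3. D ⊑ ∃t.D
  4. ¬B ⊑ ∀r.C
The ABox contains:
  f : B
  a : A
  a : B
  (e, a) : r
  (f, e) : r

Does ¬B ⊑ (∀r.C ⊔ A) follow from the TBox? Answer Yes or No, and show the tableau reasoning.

1. ¬B ⊑ (∀r.C ⊔ A)  ⇔  (¬B ⊓ (∃r.¬C ⊓ ¬A)) unsat w.r.t. T
   all branches close; clash {B, ¬B} at x₀
2. Hence ¬B ⊑ (∀r.C ⊔ A): entailed.

Yes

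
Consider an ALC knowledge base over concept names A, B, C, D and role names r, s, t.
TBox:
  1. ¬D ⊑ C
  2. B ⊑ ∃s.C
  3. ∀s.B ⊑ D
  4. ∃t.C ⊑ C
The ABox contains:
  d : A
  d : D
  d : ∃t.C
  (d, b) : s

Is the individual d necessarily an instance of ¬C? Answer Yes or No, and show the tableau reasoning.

1. d : ¬C?  L(d) = {A, D, ∃t.C} ∪ {C}
   open: L(d) ⊇ {A, C, D, ¬B, ∃t.C} (+ ∃-successors) — d ∉ ¬C possible
2. Hence d : ¬C: not entailed.

No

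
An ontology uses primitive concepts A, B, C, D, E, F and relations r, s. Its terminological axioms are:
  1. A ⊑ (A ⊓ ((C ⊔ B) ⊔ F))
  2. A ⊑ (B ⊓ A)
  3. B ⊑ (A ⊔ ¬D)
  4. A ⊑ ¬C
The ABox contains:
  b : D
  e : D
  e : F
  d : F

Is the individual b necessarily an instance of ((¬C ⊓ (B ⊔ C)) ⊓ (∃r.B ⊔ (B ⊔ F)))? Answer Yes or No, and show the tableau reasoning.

1. b : ((¬C ⊓ (B ⊔ C)) ⊓ (∃r.B ⊔ (B ⊔ F)))?  L(b) = {D} ∪ {((C ⊔ (¬B ⊓ ¬C)) ⊔ (∀r.¬B ⊓ (¬B ⊓ ¬F)))}
   open: L(b) ⊇ {C, D, ¬A, ¬B} — b ∉ ((¬C ⊓ (B ⊔ C)) ⊓ (∃r.B ⊔ (B ⊔ F))) possible
2. Hence b : ((¬C ⊓ (B ⊔ C)) ⊓ (∃r.B ⊔ (B ⊔ F))): not entailed.

No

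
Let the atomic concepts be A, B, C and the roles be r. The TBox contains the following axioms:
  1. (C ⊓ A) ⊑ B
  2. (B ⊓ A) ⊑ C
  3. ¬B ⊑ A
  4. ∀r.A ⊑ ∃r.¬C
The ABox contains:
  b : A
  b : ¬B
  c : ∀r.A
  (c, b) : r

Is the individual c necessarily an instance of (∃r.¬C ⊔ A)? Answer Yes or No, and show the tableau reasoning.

Yes

1. c : (∃r.¬C ⊔ A)?  L(c) = {∀r.A} ∪ {(∀r.C ⊓ ¬A)}
   clash {A, ¬A} at c — c ∈ (∃r.¬C ⊔ A)
2. Hence c : (∃r.¬C ⊔ A): entailed.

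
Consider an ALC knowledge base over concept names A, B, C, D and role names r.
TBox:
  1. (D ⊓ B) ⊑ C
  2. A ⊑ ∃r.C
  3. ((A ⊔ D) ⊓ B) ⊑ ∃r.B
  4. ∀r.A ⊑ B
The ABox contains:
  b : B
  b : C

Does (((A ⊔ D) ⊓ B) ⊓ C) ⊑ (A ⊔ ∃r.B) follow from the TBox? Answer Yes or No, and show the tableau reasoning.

1. (((A ⊔ D) ⊓ B) ⊓ C) ⊑ (A ⊔ ∃r.B)  ⇔  ((((A ⊔ D) ⊓ B) ⊓ C) ⊓ (¬A ⊓ ∀r.¬B)) unsat w.r.t. T
   all branches close; clash {B, ¬B} at an ∃-successor
2. Hence (((A ⊔ D) ⊓ B) ⊓ C) ⊑ (A ⊔ ∃r.B): entailed.

Yes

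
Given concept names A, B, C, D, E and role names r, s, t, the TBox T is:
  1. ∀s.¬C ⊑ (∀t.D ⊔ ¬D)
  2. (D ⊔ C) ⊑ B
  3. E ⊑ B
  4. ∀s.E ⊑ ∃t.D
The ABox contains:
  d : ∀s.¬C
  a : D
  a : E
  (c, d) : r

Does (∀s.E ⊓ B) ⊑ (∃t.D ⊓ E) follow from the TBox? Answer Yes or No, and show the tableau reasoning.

1. (∀s.E ⊓ B) ⊑ (∃t.D ⊓ E)  ⇔  ((∀s.E ⊓ B) ⊓ (∀t.¬D ⊔ ¬E)) unsat w.r.t. T
   apply at x₀: ∀s.E⊑∃t.D
   open: L(x₀) ⊇ {B, ¬E, ∀s.E, ∃s.C, ∃t.D} (+ ∃-successors)
2. Hence (∀s.E ⊓ B) ⊑ (∃t.D ⊓ E): not entailed.

No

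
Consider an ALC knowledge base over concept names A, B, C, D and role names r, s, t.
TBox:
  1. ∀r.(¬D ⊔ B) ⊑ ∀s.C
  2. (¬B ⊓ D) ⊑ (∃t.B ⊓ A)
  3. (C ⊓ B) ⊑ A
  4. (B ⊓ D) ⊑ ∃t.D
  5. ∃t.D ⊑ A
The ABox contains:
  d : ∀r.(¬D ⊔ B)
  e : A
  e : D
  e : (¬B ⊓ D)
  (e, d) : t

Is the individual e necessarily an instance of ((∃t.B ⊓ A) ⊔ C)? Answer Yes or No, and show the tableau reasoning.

Yes

1. e : ((∃t.B ⊓ A) ⊔ C)?  L(e) = {A, D, (¬B ⊓ D)} ∪ {((∀t.¬B ⊔ ¬A) ⊓ ¬C)}
   clash {A, ¬A} at e — e ∈ ((∃t.B ⊓ A) ⊔ C)
2. Hence e : ((∃t.B ⊓ A) ⊔ C): entailed.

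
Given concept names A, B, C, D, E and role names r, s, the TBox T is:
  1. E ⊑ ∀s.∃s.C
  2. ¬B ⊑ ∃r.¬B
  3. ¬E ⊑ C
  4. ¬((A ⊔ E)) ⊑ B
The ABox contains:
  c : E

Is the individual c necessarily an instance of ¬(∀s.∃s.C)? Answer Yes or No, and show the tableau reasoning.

1. c : ¬(∀s.∃s.C)?  L(c) = {E} ∪ {∀s.∃s.C}
   open: L(c) ⊇ {B, E, ∀s.∃s.C} — c ∉ ¬(∀s.∃s.C) possible
2. Hence c : ¬(∀s.∃s.C): not entailed.

No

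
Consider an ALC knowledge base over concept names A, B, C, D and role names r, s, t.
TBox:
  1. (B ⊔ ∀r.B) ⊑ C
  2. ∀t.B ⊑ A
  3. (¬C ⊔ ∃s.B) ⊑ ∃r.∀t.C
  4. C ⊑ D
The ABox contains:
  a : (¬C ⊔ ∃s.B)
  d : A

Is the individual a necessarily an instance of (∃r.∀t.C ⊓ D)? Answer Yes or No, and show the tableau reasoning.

1. a : (∃r.∀t.C ⊓ D)?  L(a) = {(¬C ⊔ ∃s.B)} ∪ {(∀r.∃t.¬C ⊔ ¬D)}
   apply at a: (¬C ⊔ ∃s.B)⊑∃r.∀t.C
   open: L(a) ⊇ {¬B, ¬C, ¬D, ∃r.¬B, ∃r.∀t.C, …} (+ ∃-successors) — a ∉ (∃r.∀t.C ⊓ D) possible
2. Hence a : (∃r.∀t.C ⊓ D): not entailed.

No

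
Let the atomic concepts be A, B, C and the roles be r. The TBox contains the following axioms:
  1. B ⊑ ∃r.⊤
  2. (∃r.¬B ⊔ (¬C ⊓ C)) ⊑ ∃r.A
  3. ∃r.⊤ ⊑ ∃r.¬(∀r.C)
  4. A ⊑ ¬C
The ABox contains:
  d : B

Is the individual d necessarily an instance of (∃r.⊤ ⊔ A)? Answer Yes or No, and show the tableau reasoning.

Yes

1. d : (∃r.⊤ ⊔ A)?  L(d) = {B} ∪ {(∀r.⊥ ⊓ ¬A)}
   clash ⊥ at an ∃-successor — d ∈ (∃r.⊤ ⊔ A)
2. Hence d : (∃r.⊤ ⊔ A): entailed.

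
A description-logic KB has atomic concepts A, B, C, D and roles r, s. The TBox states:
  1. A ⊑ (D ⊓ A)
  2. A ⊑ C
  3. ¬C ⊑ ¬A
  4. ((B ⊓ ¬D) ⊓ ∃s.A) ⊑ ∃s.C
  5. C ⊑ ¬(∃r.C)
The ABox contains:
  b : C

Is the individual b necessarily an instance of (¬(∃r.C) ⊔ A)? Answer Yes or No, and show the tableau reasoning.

1. b : (¬(∃r.C) ⊔ A)?  L(b) = {C} ∪ {(∃r.C ⊓ ¬A)}
   clash {C, ¬C} at an ∃-successor — b ∈ (¬(∃r.C) ⊔ A)
2. Hence b : (¬(∃r.C) ⊔ A): entailed.

Yes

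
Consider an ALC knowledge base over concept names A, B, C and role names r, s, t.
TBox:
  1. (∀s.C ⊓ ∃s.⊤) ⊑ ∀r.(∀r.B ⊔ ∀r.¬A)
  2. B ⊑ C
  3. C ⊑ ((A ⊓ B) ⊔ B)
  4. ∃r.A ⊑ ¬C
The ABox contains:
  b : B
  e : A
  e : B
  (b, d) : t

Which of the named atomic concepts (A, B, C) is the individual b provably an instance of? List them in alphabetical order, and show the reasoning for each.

1. b : A?  L(b) = {B} ∪ {¬A}
   apply at b: B⊑C
   open: L(b) ⊇ {B, C, ¬A, ∀r.¬A, ∃s.¬C} (+ ∃-successors) — b ∉ A possible
2. b : B?  L(b) = {B} ∪ {¬B}
   clash {B, ¬B} at b — b ∈ B
3. b : C?  L(b) = {B} ∪ {¬C}
   clash {C, ¬C} at b — b ∈ C
4. Entailed for b: {B, C}

{B, C}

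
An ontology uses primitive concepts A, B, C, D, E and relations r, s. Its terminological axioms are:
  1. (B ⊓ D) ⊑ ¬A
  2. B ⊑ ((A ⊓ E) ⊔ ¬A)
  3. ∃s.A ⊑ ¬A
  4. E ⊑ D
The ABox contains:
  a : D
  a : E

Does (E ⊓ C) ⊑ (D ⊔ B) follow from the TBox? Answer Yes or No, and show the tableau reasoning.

Yes

1. (E ⊓ C) ⊑ (D ⊔ B)  ⇔  ((E ⊓ C) ⊓ (¬D ⊓ ¬B)) unsat w.r.t. T
   all branches close; clash {D, ¬D} at x₀
2. Hence (E ⊓ C) ⊑ (D ⊔ B): entailed.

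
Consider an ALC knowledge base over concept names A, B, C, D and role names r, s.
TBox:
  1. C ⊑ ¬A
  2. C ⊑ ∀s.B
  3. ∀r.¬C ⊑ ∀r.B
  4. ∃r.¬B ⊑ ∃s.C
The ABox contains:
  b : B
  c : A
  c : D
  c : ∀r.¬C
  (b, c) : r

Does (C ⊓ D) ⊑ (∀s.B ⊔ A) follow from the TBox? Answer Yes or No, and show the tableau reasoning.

1. (C ⊓ D) ⊑ (∀s.B ⊔ A)  ⇔  ((C ⊓ D) ⊓ (∃s.¬B ⊓ ¬A)) unsat w.r.t. T
   all branches close; clash {B, ¬B} at an ∃-successor
2. Hence (C ⊓ D) ⊑ (∀s.B ⊔ A): entailed.

Yes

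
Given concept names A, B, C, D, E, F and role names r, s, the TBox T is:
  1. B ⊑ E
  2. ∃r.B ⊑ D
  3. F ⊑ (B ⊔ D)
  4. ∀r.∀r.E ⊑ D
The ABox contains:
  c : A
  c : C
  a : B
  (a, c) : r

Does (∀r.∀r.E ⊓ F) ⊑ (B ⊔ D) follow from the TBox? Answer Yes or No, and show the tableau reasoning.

1. (∀r.∀r.E ⊓ F) ⊑ (B ⊔ D)  ⇔  ((∀r.∀r.E ⊓ F) ⊓ (¬B ⊓ ¬D)) unsat w.r.t. T
   all branches close; clash {D, ¬D} at x₀
2. Hence (∀r.∀r.E ⊓ F) ⊑ (B ⊔ D): entailed.

Yes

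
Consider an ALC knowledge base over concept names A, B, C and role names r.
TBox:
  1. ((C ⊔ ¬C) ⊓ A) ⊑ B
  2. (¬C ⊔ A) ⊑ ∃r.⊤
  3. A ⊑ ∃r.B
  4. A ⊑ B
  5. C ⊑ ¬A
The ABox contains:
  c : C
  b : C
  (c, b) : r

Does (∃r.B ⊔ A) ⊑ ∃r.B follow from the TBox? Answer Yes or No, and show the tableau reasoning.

Yes

1. (∃r.B ⊔ A) ⊑ ∃r.B  ⇔  ((∃r.B ⊔ A) ⊓ ∀r.¬B) unsat w.r.t. T
   all branches close; clash {B, ¬B} at an ∃-successor
2. Hence (∃r.B ⊔ A) ⊑ ∃r.B: entailed.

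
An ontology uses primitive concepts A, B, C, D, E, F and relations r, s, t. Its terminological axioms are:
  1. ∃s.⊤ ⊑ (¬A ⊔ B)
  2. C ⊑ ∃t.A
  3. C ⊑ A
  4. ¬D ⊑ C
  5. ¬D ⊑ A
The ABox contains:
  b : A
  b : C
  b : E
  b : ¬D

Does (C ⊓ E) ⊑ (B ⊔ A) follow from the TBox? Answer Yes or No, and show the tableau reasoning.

1. (C ⊓ E) ⊑ (B ⊔ A)  ⇔  ((C ⊓ E) ⊓ (¬B ⊓ ¬A)) unsat w.r.t. T
   all branches close; clash {A, ¬A} at x₀
2. Hence (C ⊓ E) ⊑ (B ⊔ A): entailed.

Yes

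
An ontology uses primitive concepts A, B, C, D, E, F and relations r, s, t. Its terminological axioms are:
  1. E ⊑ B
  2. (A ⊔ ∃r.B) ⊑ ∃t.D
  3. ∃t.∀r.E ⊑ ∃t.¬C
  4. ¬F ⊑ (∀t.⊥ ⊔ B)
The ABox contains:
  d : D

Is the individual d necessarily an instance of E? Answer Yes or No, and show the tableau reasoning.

No

1. d : E?  L(d) = {D} ∪ {¬E}
   open: L(d) ⊇ {D, F, ¬A, ¬E, ∀r.¬B, …} — d ∉ E possible
2. Hence d : E: not entailed.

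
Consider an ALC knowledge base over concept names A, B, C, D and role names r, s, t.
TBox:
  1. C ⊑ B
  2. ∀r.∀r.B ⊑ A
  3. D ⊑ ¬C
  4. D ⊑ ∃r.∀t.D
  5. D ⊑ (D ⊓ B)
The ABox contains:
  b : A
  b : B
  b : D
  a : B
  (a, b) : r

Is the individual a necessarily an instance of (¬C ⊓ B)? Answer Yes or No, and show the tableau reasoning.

No

1. a : (¬C ⊓ B)?  L(a) = {B} ∪ {(C ⊔ ¬B)}
   open: L(a) ⊇ {B, C, ¬D, ∃r.∃r.¬B} (+ ∃-successors) — a ∉ (¬C ⊓ B) possible
2. Hence a : (¬C ⊓ B): not entailed.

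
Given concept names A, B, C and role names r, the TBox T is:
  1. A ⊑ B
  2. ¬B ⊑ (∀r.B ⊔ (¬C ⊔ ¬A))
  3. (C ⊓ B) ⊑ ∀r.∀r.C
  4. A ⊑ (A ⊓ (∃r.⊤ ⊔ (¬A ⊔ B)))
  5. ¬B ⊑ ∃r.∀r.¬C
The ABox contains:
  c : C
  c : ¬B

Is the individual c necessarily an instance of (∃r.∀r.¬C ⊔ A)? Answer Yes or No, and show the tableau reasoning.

Yes

1. c : (∃r.∀r.¬C ⊔ A)?  L(c) = {C, ¬B} ∪ {(∀r.∃r.C ⊓ ¬A)}
   clash {C, ¬C} at an ∃-successor — c ∈ (∃r.∀r.¬C ⊔ A)
2. Hence c : (∃r.∀r.¬C ⊔ A): entailed.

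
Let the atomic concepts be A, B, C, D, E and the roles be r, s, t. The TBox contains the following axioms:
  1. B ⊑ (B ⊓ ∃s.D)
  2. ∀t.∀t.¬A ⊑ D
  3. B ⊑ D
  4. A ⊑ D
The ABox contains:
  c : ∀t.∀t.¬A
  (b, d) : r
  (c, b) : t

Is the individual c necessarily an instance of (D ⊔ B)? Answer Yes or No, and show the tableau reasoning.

1. c : (D ⊔ B)?  L(c) = {∀t.∀t.¬A} ∪ {(¬D ⊓ ¬B)}
   clash {D, ¬D} at c — c ∈ (D ⊔ B)
2. Hence c : (D ⊔ B): entailed.

Yes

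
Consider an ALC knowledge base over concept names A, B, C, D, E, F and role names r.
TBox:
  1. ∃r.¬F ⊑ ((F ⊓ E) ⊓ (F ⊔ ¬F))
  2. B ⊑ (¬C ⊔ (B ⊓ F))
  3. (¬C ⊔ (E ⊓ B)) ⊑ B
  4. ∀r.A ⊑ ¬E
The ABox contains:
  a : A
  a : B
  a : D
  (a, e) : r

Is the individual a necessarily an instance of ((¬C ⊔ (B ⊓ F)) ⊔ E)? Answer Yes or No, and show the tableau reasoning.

Yes

1. a : ((¬C ⊔ (B ⊓ F)) ⊔ E)?  L(a) = {A, B, D} ∪ {((C ⊓ (¬B ⊔ ¬F)) ⊓ ¬E)}
   clash {F, ¬F} at a — a ∈ ((¬C ⊔ (B ⊓ F)) ⊔ E)
2. Hence a : ((¬C ⊔ (B ⊓ F)) ⊔ E): entailed.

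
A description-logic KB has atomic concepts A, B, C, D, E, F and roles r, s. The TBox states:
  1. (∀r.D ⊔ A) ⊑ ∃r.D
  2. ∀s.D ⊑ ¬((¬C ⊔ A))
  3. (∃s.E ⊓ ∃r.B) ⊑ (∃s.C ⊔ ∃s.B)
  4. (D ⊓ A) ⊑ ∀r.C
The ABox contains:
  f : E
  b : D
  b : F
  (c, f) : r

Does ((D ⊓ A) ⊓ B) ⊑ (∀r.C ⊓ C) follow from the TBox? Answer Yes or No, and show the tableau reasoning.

No

1. ((D ⊓ A) ⊓ B) ⊑ (∀r.C ⊓ C)  ⇔  (((D ⊓ A) ⊓ B) ⊓ (∃r.¬C ⊔ ¬C)) unsat w.r.t. T
   apply at x₀: (D ⊓ A)⊑∀r.C
   open: L(x₀) ⊇ {A, B, D, ¬C, ∀r.C, …} (+ ∃-successors)
2. Hence ((D ⊓ A) ⊓ B) ⊑ (∀r.C ⊓ C): not entailed.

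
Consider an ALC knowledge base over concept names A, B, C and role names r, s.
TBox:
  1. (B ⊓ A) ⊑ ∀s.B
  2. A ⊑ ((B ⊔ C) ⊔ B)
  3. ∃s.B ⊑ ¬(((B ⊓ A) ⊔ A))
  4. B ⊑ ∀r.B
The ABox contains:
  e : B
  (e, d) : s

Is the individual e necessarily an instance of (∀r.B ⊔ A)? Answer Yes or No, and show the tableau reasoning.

Yes

1. e : (∀r.B ⊔ A)?  L(e) = {B} ∪ {(∃r.¬B ⊓ ¬A)}
   clash {B, ¬B} at an ∃-successor — e ∈ (∀r.B ⊔ A)
2. Hence e : (∀r.B ⊔ A): entailed.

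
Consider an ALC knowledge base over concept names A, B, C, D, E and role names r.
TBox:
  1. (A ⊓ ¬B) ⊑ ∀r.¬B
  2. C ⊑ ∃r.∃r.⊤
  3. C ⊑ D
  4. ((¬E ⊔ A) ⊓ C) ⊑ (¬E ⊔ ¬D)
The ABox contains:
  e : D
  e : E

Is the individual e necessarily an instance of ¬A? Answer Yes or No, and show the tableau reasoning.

1. e : ¬A?  L(e) = {D, E} ∪ {A}
   open: L(e) ⊇ {A, B, D, E, ¬C} — e ∉ ¬A possible
2. Hence e : ¬A: not entailed.

No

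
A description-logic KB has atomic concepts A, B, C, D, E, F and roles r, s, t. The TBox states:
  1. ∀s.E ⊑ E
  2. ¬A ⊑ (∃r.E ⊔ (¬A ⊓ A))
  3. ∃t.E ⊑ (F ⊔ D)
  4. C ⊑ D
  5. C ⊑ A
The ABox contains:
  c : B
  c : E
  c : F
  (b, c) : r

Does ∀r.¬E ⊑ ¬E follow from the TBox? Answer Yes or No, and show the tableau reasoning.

1. ∀r.¬E ⊑ ¬E  ⇔  (∀r.¬E ⊓ E) unsat w.r.t. T
   open: L(x₀) ⊇ {A, E, ¬C, ∀r.¬E, ∀t.¬E}
2. Hence ∀r.¬E ⊑ ¬E: not entailed.

No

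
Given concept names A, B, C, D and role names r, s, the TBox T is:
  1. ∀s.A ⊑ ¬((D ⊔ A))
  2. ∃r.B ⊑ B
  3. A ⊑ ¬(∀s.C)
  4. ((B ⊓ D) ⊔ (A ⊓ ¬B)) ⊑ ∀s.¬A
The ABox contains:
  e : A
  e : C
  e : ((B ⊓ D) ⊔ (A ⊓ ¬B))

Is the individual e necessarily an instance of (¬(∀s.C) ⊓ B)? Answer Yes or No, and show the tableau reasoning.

No

1. e : (¬(∀s.C) ⊓ B)?  L(e) = {A, C, ((B ⊓ D) ⊔ (A ⊓ ¬B))} ∪ {(∀s.C ⊔ ¬B)}
   apply at e: A⊑¬(∀s.C); ((B ⊓ D) ⊔ (A ⊓ ¬B))⊑∀s.¬A
   open: L(e) ⊇ {A, C, ¬B, ∀r.¬B, ∀s.¬A, …} (+ ∃-successors) — e ∉ (¬(∀s.C) ⊓ B) possible
2. Hence e : (¬(∀s.C) ⊓ B): not entailed.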